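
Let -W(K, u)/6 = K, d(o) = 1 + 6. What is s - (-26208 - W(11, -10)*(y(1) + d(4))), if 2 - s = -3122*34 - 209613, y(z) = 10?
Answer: 340849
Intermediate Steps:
d(o) = 7
W(K, u) = -6*K
s = 315763 (s = 2 - (-3122*34 - 209613) = 2 - (-106148 - 209613) = 2 - 1*(-315761) = 2 + 315761 = 315763)
s - (-26208 - W(11, -10)*(y(1) + d(4))) = 315763 - (-26208 - (-6*11)*(10 + 7)) = 315763 - (-26208 - (-66)*17) = 315763 - (-26208 - 1*(-1122)) = 315763 - (-26208 + 1122) = 315763 - 1*(-25086) = 315763 + 25086 = 340849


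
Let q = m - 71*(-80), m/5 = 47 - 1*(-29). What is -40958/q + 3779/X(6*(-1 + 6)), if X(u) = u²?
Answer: -232691/90900 ≈ -2.5599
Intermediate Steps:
m = 380 (m = 5*(47 - 1*(-29)) = 5*(47 + 29) = 5*76 = 380)
q = 6060 (q = 380 - 71*(-80) = 380 + 5680 = 6060)
-40958/q + 3779/X(6*(-1 + 6)) = -40958/6060 + 3779/((6*(-1 + 6))²) = -40958*1/6060 + 3779/((6*5)²) = -20479/3030 + 3779/(30²) = -20479/3030 + 3779/900 = -232691/90900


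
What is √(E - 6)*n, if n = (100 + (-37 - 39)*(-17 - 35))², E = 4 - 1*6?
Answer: 32837408*I*√2 ≈ 4.6439e+7*I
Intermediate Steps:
E = -2 (E = 4 - 6 = -2)
n = 16418704 (n = (100 - 76*(-52))² = (100 + 3952)² = 4052² = 16418704)
√(E - 6)*n = √(-2 - 6)*16418704 = √(-8)*16418704 = (2*I*√2)*16418704 = 32837408*I*√2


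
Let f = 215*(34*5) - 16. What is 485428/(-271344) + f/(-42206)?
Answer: -3800156983/1431543108 ≈ -2.6546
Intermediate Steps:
f = 36534 (f = 215*170 - 16 = 36550 - 16 = 36534)
485428/(-271344) + f/(-42206) = 485428/(-271344) + 36534/(-42206) = 485428*(-1/271344) + 36534*(-1/42206) = -121357/67836 - 18267/21103 = -3800156983/1431543108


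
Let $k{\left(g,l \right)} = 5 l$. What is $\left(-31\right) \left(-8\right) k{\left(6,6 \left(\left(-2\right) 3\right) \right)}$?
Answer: $-44640$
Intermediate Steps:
$\left(-31\right) \left(-8\right) k{\left(6,6 \left(\left(-2\right) 3\right) \right)} = \left(-31\right) \left(-8\right) 5 \cdot 6 \left(\left(-2\right) 3\right) = 248 \cdot 5 \cdot 6 \left(-6\right) = 248 \cdot 5 \left(-36\right) = 248 \left(-180\right) = -44640$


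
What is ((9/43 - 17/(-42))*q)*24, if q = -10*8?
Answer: -354880/301 ≈ -1179.0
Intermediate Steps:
q = -80
((9/43 - 17/(-42))*q)*24 = ((9/43 - 17/(-42))*(-80))*24 = ((9*(1/43) - 17*(-1/42))*(-80))*24 = ((9/43 + 17/42)*(-80))*24 = ((1109/1806)*(-80))*24 = -44360/903*24 = -354880/301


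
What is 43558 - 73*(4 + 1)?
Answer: 43193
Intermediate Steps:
43558 - 73*(4 + 1) = 43558 - 73*5 = 43558 - 365 = 43193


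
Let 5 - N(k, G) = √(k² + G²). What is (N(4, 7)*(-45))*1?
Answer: -225 + 45*√65 ≈ 137.80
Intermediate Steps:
N(k, G) = 5 - √(G² + k²) (N(k, G) = 5 - √(k² + G²) = 5 - √(G² + k²))
(N(4, 7)*(-45))*1 = ((5 - √(7² + 4²))*(-45))*1 = ((5 - √(49 + 16))*(-45))*1 = ((5 - √65)*(-45))*1 = (-225 + 45*√65)*1 = -225 + 45*√65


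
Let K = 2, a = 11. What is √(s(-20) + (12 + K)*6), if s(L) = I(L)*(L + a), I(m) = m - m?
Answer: 2*√21 ≈ 9.1651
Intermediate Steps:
I(m) = 0
s(L) = 0 (s(L) = 0*(L + 11) = 0*(11 + L) = 0)
√(s(-20) + (12 + K)*6) = √(0 + (12 + 2)*6) = √(0 + 14*6) = √(0 + 84) = √84 = 2*√21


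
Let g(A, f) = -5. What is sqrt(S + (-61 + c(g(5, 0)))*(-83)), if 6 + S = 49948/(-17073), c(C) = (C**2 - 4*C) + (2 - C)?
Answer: sqrt(23904372065)/5691 ≈ 27.168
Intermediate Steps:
c(C) = 2 + C**2 - 5*C
S = -152386/17073 (S = -6 + 49948/(-17073) = -6 + 49948*(-1/17073) = -6 - 49948/17073 = -152386/17073 ≈ -8.9256)
sqrt(S + (-61 + c(g(5, 0)))*(-83)) = sqrt(-152386/17073 + (-61 + (2 + (-5)**2 - 5*(-5)))*(-83)) = sqrt(-152386/17073 + (-61 + (2 + 25 + 25))*(-83)) = sqrt(-152386/17073 + (-61 + 52)*(-83)) = sqrt(-152386/17073 - 9*(-83)) = sqrt(-152386/17073 + 747) = sqrt(12601145/17073) = sqrt(23904372065)/5691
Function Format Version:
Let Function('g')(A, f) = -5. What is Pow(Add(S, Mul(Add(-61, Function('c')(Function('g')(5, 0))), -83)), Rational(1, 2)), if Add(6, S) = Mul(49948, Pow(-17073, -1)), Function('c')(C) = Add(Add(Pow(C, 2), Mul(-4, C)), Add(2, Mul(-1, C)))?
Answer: Mul(Rational(1, 5691), Pow(23904372065, Rational(1, 2))) ≈ 27.168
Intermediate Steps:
Function('c')(C) = Add(2, Pow(C, 2), Mul(-5, C))
S = Rational(-152386, 17073) (S = Add(-6, Mul(49948, Pow(-17073, -1))) = Add(-6, Mul(49948, Rational(-1, 17073))) = Add(-6, Rational(-49948, 17073)) = Rational(-152386, 17073) ≈ -8.9256)
Pow(Add(S, Mul(Add(-61, Function('c')(Function('g')(5, 0))), -83)), Rational(1, 2)) = Pow(Add(Rational(-152386, 17073), Mul(Add(-61, Add(2, Pow(-5, 2), Mul(-5, -5))), -83)), Rational(1, 2)) = Pow(Add(Rational(-152386, 17073), Mul(Add(-61, Add(2, 25, 25)), -83)), Rational(1, 2)) = Pow(Add(Rational(-152386, 17073), Mul(Add(-61, 52), -83)), Rational(1, 2)) = Pow(Add(Rational(-152386, 17073), Mul(-9, -83)), Rational(1, 2)) = Pow(Add(Rational(-152386, 17073), 747), Rational(1, 2)) = Pow(Rational(12601145, 17073), Rational(1, 2)) = Mul(Rational(1, 5691), Pow(23904372065, Rational(1, 2)))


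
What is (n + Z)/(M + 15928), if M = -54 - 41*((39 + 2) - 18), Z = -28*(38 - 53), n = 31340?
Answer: 31760/14931 ≈ 2.1271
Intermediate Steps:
Z = 420 (Z = -28*(-15) = 420)
M = -997 (M = -54 - 41*(41 - 18) = -54 - 41*23 = -54 - 943 = -997)
(n + Z)/(M + 15928) = (31340 + 420)/(-997 + 15928) = 31760/14931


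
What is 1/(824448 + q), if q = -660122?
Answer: 1/164326 ≈ 6.0855e-6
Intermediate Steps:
1/(824448 + q) = 1/(824448 - 660122) = 1/164326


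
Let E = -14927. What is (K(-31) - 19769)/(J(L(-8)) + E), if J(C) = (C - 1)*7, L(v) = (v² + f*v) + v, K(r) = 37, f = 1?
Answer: 9866/7299 ≈ 1.3517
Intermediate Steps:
L(v) = v² + 2*v (L(v) = (v² + 1*v) + v = (v² + v) + v = (v + v²) + v = v² + 2*v)
J(C) = -7 + 7*C (J(C) = (-1 + C)*7 = -7 + 7*C)
(K(-31) - 19769)/(J(L(-8)) + E) = (37 - 19769)/((-7 + 7*(-8*(2 - 8))) - 14927) = -19732/((-7 + 7*(-8*(-6))) - 14927) = -19732/((-7 + 7*48) - 14927) = -19732/((-7 + 336) - 14927) = -19732/(329 - 14927) = -19732/(-14598) = -19732*(-1/14598) = 9866/7299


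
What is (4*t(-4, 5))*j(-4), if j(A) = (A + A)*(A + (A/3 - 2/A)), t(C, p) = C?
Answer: -1856/3 ≈ -618.67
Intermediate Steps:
j(A) = 2*A*(-2/A + 4*A/3) (j(A) = (2*A)*(A + (A*(1/3) - 2/A)) = (2*A)*(A + (A/3 - 2/A)) = (2*A)*(A + (-2/A + A/3)) = (2*A)*(-2/A + 4*A/3) = 2*A*(-2/A + 4*A/3))
(4*t(-4, 5))*j(-4) = (4*(-4))*(-4 + (8/3)*(-4)**2) = -16*(-4 + (8/3)*16) = -16*(-4 + 128/3) = -16*116/3 = -1856/3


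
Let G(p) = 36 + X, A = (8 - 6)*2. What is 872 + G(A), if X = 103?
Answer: 1011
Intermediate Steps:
A = 4 (A = 2*2 = 4)
G(p) = 139 (G(p) = 36 + 103 = 139)
872 + G(A) = 872 + 139 = 1011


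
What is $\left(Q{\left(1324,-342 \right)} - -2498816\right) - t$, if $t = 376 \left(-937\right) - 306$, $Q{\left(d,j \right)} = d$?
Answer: $2852758$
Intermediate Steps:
$t = -352618$ ($t = -352312 - 306 = -352618$)
$\left(Q{\left(1324,-342 \right)} - -2498816\right) - t = \left(1324 - -2498816\right) - -352618 = \left(1324 + 2498816\right) + 352618 = 2500140 + 352618 = 2852758$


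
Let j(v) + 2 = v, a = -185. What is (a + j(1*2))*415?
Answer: -76775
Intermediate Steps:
j(v) = -2 + v
(a + j(1*2))*415 = (-185 + (-2 + 1*2))*415 = (-185 + (-2 + 2))*415 = (-185 + 0)*415 = -185*415 = -76775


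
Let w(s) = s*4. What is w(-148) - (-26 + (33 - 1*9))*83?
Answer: -426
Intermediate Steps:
w(s) = 4*s
w(-148) - (-26 + (33 - 1*9))*83 = 4*(-148) - (-26 + (33 - 1*9))*83 = -592 - (-26 + (33 - 9))*83 = -592 - (-26 + 24)*83 = -592 - (-2)*83 = -592 - 1*(-166) = -592 + 166 = -426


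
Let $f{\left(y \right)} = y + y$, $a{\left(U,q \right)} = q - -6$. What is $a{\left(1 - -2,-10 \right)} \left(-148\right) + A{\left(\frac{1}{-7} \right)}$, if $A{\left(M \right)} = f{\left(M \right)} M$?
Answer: $\frac{29010}{49} \approx 592.04$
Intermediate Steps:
$a{\left(U,q \right)} = 6 + q$ ($a{\left(U,q \right)} = q + 6 = 6 + q$)
$f{\left(y \right)} = 2 y$
$A{\left(M \right)} = 2 M^{2}$ ($A{\left(M \right)} = 2 M M = 2 M^{2}$)
$a{\left(1 - -2,-10 \right)} \left(-148\right) + A{\left(\frac{1}{-7} \right)} = \left(6 - 10\right) \left(-148\right) + 2 \left(\frac{1}{-7}\right)^{2} = \left(-4\right) \left(-148\right) + 2 \left(- \frac{1}{7}\right)^{2} = 592 + 2 \cdot \frac{1}{49} = 592 + \frac{2}{49} = \frac{29010}{49}$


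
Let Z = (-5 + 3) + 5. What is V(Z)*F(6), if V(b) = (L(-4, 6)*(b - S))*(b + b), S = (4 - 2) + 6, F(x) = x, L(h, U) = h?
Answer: 720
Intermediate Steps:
Z = 3 (Z = -2 + 5 = 3)
S = 8 (S = 2 + 6 = 8)
V(b) = 2*b*(32 - 4*b) (V(b) = (-4*(b - 1*8))*(b + b) = (-4*(b - 8))*(2*b) = (-4*(-8 + b))*(2*b) = (32 - 4*b)*(2*b) = 2*b*(32 - 4*b))
V(Z)*F(6) = (8*3*(8 - 1*3))*6 = (8*3*(8 - 3))*6 = (8*3*5)*6 = 120*6 = 720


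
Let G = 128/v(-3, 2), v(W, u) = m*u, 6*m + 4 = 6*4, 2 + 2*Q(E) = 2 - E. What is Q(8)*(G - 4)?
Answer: -304/5 ≈ -60.800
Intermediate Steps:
Q(E) = -E/2 (Q(E) = -1 + (2 - E)/2 = -1 + (1 - E/2) = -E/2)
m = 10/3 (m = -2/3 + (6*4)/6 = -2/3 + (1/6)*24 = -2/3 + 4 = 10/3 ≈ 3.3333)
v(W, u) = 10*u/3
G = 96/5 (G = 128/(((10/3)*2)) = 128/(20/3) = 128*(3/20) = 96/5 ≈ 19.200)
Q(8)*(G - 4) = (-1/2*8)*(96/5 - 4) = -4*76/5 = -304/5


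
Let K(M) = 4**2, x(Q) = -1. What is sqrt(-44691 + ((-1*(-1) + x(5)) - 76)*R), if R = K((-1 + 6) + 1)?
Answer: I*sqrt(45907) ≈ 214.26*I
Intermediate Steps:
K(M) = 16
R = 16
sqrt(-44691 + ((-1*(-1) + x(5)) - 76)*R) = sqrt(-44691 + ((-1*(-1) - 1) - 76)*16) = sqrt(-44691 + ((1 - 1) - 76)*16) = sqrt(-44691 + (0 - 76)*16) = sqrt(-44691 - 76*16) = sqrt(-44691 - 1216) = sqrt(-45907) = I*sqrt(45907)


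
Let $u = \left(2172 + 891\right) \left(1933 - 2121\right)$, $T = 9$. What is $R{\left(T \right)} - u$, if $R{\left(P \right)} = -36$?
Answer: $575808$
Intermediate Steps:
$u = -575844$ ($u = 3063 \left(-188\right) = -575844$)
$R{\left(T \right)} - u = -36 - -575844 = -36 + 575844 = 575808$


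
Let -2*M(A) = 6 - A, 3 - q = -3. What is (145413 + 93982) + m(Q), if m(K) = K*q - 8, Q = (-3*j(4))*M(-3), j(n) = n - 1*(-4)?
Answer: 240035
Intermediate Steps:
j(n) = 4 + n (j(n) = n + 4 = 4 + n)
q = 6 (q = 3 - 1*(-3) = 3 + 3 = 6)
M(A) = -3 + A/2 (M(A) = -(6 - A)/2 = -3 + A/2)
Q = 108 (Q = (-3*(4 + 4))*(-3 + (½)*(-3)) = (-3*8)*(-3 - 3/2) = -24*(-9/2) = 108)
m(K) = -8 + 6*K (m(K) = K*6 - 8 = 6*K - 8 = -8 + 6*K)
(145413 + 93982) + m(Q) = (145413 + 93982) + (-8 + 6*108) = 239395 + (-8 + 648) = 239395 + 640 = 240035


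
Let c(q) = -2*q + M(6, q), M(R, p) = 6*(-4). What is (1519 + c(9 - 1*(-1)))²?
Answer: 2175625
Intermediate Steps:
M(R, p) = -24
c(q) = -24 - 2*q (c(q) = -2*q - 24 = -24 - 2*q)
(1519 + c(9 - 1*(-1)))² = (1519 + (-24 - 2*(9 - 1*(-1))))² = (1519 + (-24 - 2*(9 + 1)))² = (1519 + (-24 - 2*10))² = (1519 + (-24 - 20))² = (1519 - 44)² = 1475² = 2175625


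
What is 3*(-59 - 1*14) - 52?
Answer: -271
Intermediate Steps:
3*(-59 - 1*14) - 52 = 3*(-59 - 14) - 52 = 3*(-73) - 52 = -219 - 52 = -271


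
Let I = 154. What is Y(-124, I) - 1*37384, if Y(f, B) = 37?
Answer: -37347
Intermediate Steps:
Y(-124, I) - 1*37384 = 37 - 1*37384 = 37 - 37384 = -37347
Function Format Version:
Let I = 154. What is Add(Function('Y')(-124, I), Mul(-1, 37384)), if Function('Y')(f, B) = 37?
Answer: -37347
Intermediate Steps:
Add(Function('Y')(-124, I), Mul(-1, 37384)) = Add(37, Mul(-1, 37384)) = Add(37, -37384) = -37347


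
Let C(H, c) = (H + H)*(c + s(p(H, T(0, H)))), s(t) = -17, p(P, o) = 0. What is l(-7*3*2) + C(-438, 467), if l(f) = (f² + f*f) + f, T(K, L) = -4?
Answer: -390714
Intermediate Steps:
C(H, c) = 2*H*(-17 + c) (C(H, c) = (H + H)*(c - 17) = (2*H)*(-17 + c) = 2*H*(-17 + c))
l(f) = f + 2*f² (l(f) = (f² + f²) + f = 2*f² + f = f + 2*f²)
l(-7*3*2) + C(-438, 467) = (-7*3*2)*(1 + 2*(-7*3*2)) + 2*(-438)*(-17 + 467) = (-21*2)*(1 + 2*(-21*2)) + 2*(-438)*450 = -42*(1 + 2*(-42)) - 394200 = -42*(1 - 84) - 394200 = -42*(-83) - 394200 = 3486 - 394200 = -390714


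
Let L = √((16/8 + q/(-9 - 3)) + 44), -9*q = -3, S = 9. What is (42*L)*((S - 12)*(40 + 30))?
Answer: -1470*√1655 ≈ -59802.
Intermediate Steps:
q = ⅓ (q = -⅑*(-3) = ⅓ ≈ 0.33333)
L = √1655/6 (L = √((16/8 + 1/(3*(-9 - 3))) + 44) = √((16*(⅛) + (⅓)/(-12)) + 44) = √((2 + (⅓)*(-1/12)) + 44) = √((2 - 1/36) + 44) = √(71/36 + 44) = √(1655/36) = √1655/6 ≈ 6.7803)
(42*L)*((S - 12)*(40 + 30)) = (42*(√1655/6))*((9 - 12)*(40 + 30)) = (7*√1655)*(-3*70) = (7*√1655)*(-210) = -1470*√1655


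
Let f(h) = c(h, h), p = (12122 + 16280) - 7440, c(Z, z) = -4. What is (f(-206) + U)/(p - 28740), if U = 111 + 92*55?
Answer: -5167/7778 ≈ -0.66431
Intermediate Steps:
U = 5171 (U = 111 + 5060 = 5171)
p = 20962 (p = 28402 - 7440 = 20962)
f(h) = -4
(f(-206) + U)/(p - 28740) = (-4 + 5171)/(20962 - 28740) = 5167/(-7778) = 5167*(-1/7778) = -5167/7778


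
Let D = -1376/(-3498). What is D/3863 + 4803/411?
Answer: 10817069843/925625019 ≈ 11.686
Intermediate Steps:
D = 688/1749 (D = -1376*(-1/3498) = 688/1749 ≈ 0.39337)
D/3863 + 4803/411 = (688/1749)/3863 + 4803/411 = (688/1749)*(1/3863) + 4803*(1/411) = 688/6756387 + 1601/137 = 10817069843/925625019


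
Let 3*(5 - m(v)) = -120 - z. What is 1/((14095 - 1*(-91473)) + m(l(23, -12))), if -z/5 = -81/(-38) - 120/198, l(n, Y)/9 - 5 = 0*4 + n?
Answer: 3762/397306541 ≈ 9.4688e-6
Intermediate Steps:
l(n, Y) = 45 + 9*n (l(n, Y) = 45 + 9*(0*4 + n) = 45 + 9*(0 + n) = 45 + 9*n)
z = -9565/1254 (z = -5*(-81/(-38) - 120/198) = -5*(-81*(-1/38) - 120*1/198) = -5*(81/38 - 20/33) = -5*1913/1254 = -9565/1254 ≈ -7.6276)
m(v) = 159725/3762 (m(v) = 5 - (-120 - 1*(-9565/1254))/3 = 5 - (-120 + 9565/1254)/3 = 5 - ⅓*(-140915/1254) = 5 + 140915/3762 = 159725/3762)
1/((14095 - 1*(-91473)) + m(l(23, -12))) = 1/((14095 - 1*(-91473)) + 159725/3762) = 1/((14095 + 91473) + 159725/3762) = 1/(105568 + 159725/3762) = 1/(397306541/3762) = 3762/397306541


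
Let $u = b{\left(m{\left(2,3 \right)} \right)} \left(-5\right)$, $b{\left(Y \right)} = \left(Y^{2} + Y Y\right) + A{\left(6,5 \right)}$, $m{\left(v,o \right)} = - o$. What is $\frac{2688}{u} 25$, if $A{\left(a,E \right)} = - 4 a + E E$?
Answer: $- \frac{13440}{19} \approx -707.37$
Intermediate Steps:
$A{\left(a,E \right)} = E^{2} - 4 a$ ($A{\left(a,E \right)} = - 4 a + E^{2} = E^{2} - 4 a$)
$b{\left(Y \right)} = 1 + 2 Y^{2}$ ($b{\left(Y \right)} = \left(Y^{2} + Y Y\right) + \left(5^{2} - 24\right) = \left(Y^{2} + Y^{2}\right) + \left(25 - 24\right) = 2 Y^{2} + 1 = 1 + 2 Y^{2}$)
$u = -95$ ($u = \left(1 + 2 \left(\left(-1\right) 3\right)^{2}\right) \left(-5\right) = \left(1 + 2 \left(-3\right)^{2}\right) \left(-5\right) = \left(1 + 2 \cdot 9\right) \left(-5\right) = \left(1 + 18\right) \left(-5\right) = 19 \left(-5\right) = -95$)
$\frac{2688}{u} 25 = \frac{2688}{-95} \cdot 25 = 2688 \left(- \frac{1}{95}\right) 25 = \left(- \frac{2688}{95}\right) 25 = - \frac{13440}{19}$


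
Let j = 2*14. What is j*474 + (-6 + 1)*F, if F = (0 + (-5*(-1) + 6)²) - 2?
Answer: 12677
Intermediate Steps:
j = 28
F = 119 (F = (0 + (5 + 6)²) - 2 = (0 + 11²) - 2 = (0 + 121) - 2 = 121 - 2 = 119)
j*474 + (-6 + 1)*F = 28*474 + (-6 + 1)*119 = 13272 - 5*119 = 13272 - 595 = 12677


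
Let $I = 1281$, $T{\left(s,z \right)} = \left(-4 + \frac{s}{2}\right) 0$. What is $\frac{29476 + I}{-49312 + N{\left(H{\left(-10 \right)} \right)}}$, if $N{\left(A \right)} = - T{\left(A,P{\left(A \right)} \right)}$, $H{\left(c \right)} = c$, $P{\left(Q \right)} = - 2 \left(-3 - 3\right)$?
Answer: $- \frac{30757}{49312} \approx -0.62372$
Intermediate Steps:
$P{\left(Q \right)} = 12$ ($P{\left(Q \right)} = \left(-2\right) \left(-6\right) = 12$)
$T{\left(s,z \right)} = 0$ ($T{\left(s,z \right)} = \left(-4 + s \frac{1}{2}\right) 0 = \left(-4 + \frac{s}{2}\right) 0 = 0$)
$N{\left(A \right)} = 0$ ($N{\left(A \right)} = \left(-1\right) 0 = 0$)
$\frac{29476 + I}{-49312 + N{\left(H{\left(-10 \right)} \right)}} = \frac{29476 + 1281}{-49312 + 0} = \frac{30757}{-49312} = 30757 \left(- \frac{1}{49312}\right) = - \frac{30757}{49312}$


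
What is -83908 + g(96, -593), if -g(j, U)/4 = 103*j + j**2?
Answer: -160324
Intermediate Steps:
g(j, U) = -412*j - 4*j**2 (g(j, U) = -4*(103*j + j**2) = -4*(j**2 + 103*j) = -412*j - 4*j**2)
-83908 + g(96, -593) = -83908 - 4*96*(103 + 96) = -83908 - 4*96*199 = -83908 - 76416 = -160324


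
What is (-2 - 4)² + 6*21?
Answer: 162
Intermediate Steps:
(-2 - 4)² + 6*21 = (-6)² + 126 = 36 + 126 = 162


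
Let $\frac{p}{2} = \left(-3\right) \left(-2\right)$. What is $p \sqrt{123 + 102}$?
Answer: $180$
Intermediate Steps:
$p = 12$ ($p = 2 \left(\left(-3\right) \left(-2\right)\right) = 2 \cdot 6 = 12$)
$p \sqrt{123 + 102} = 12 \sqrt{123 + 102} = 12 \sqrt{225} = 12 \cdot 15 = 180$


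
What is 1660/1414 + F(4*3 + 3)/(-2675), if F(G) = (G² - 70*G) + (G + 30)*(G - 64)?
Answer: 872492/378245 ≈ 2.3067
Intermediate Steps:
F(G) = G² - 70*G + (-64 + G)*(30 + G) (F(G) = (G² - 70*G) + (30 + G)*(-64 + G) = (G² - 70*G) + (-64 + G)*(30 + G) = G² - 70*G + (-64 + G)*(30 + G))
1660/1414 + F(4*3 + 3)/(-2675) = 1660/1414 + (-1920 - 104*(4*3 + 3) + 2*(4*3 + 3)²)/(-2675) = 1660*(1/1414) + (-1920 - 104*(12 + 3) + 2*(12 + 3)²)*(-1/2675) = 830/707 + (-1920 - 104*15 + 2*15²)*(-1/2675) = 830/707 + (-1920 - 1560 + 2*225)*(-1/2675) = 830/707 + (-1920 - 1560 + 450)*(-1/2675) = 830/707 - 3030*(-1/2675) = 830/707 + 606/535 = 872492/378245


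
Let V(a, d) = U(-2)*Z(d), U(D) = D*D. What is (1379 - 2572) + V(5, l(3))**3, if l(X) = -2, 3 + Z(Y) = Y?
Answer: -9193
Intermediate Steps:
Z(Y) = -3 + Y
U(D) = D**2
V(a, d) = -12 + 4*d (V(a, d) = (-2)**2*(-3 + d) = 4*(-3 + d) = -12 + 4*d)
(1379 - 2572) + V(5, l(3))**3 = (1379 - 2572) + (-12 + 4*(-2))**3 = -1193 + (-12 - 8)**3 = -1193 + (-20)**3 = -1193 - 8000 = -9193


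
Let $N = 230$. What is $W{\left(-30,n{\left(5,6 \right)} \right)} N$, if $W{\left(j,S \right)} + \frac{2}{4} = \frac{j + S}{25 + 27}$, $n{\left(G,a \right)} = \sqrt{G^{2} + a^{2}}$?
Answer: $- \frac{3220}{13} + \frac{115 \sqrt{61}}{26} \approx -213.15$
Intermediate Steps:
$W{\left(j,S \right)} = - \frac{1}{2} + \frac{S}{52} + \frac{j}{52}$ ($W{\left(j,S \right)} = - \frac{1}{2} + \frac{j + S}{25 + 27} = - \frac{1}{2} + \frac{S + j}{52} = - \frac{1}{2} + \left(S + j\right) \frac{1}{52} = - \frac{1}{2} + \left(\frac{S}{52} + \frac{j}{52}\right) = - \frac{1}{2} + \frac{S}{52} + \frac{j}{52}$)
$W{\left(-30,n{\left(5,6 \right)} \right)} N = \left(- \frac{1}{2} + \frac{\sqrt{5^{2} + 6^{2}}}{52} + \frac{1}{52} \left(-30\right)\right) 230 = \left(- \frac{1}{2} + \frac{\sqrt{25 + 36}}{52} - \frac{15}{26}\right) 230 = \left(- \frac{1}{2} + \frac{\sqrt{61}}{52} - \frac{15}{26}\right) 230 = \left(- \frac{14}{13} + \frac{\sqrt{61}}{52}\right) 230 = - \frac{3220}{13} + \frac{115 \sqrt{61}}{26}$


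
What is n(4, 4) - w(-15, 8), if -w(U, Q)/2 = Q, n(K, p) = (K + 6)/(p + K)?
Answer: 69/4 ≈ 17.250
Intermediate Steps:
n(K, p) = (6 + K)/(K + p)
w(U, Q) = -2*Q
n(4, 4) - w(-15, 8) = (6 + 4)/(4 + 4) - (-2)*8 = 10/8 - 1*(-16) = (⅛)*10 + 16 = 5/4 + 16 = 69/4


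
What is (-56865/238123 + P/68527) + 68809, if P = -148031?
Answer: 1122776126004521/16317854821 ≈ 68807.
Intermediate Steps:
(-56865/238123 + P/68527) + 68809 = (-56865/238123 - 148031/68527) + 68809 = -39146373668/16317854821 + 68809 = 1122776126004521/16317854821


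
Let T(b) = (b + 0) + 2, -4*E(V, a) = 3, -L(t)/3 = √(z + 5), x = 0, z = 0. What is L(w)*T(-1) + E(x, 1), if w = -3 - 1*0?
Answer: -¾ - 3*√5 ≈ -7.4582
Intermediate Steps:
w = -3 (w = -3 + 0 = -3)
L(t) = -3*√5 (L(t) = -3*√(0 + 5) = -3*√5)
E(V, a) = -¾ (E(V, a) = -¼*3 = -¾)
T(b) = 2 + b (T(b) = b + 2 = 2 + b)
L(w)*T(-1) + E(x, 1) = (-3*√5)*(2 - 1) - ¾ = -3*√5*1 - ¾ = -3*√5 - ¾ = -¾ - 3*√5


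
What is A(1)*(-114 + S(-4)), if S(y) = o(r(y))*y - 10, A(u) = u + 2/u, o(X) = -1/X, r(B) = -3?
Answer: -376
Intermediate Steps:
S(y) = -10 + y/3 (S(y) = (-1/(-3))*y - 10 = (-1*(-1/3))*y - 10 = y/3 - 10 = -10 + y/3)
A(1)*(-114 + S(-4)) = (1 + 2/1)*(-114 + (-10 + (1/3)*(-4))) = (1 + 2*1)*(-114 + (-10 - 4/3)) = (1 + 2)*(-114 - 34/3) = 3*(-376/3) = -376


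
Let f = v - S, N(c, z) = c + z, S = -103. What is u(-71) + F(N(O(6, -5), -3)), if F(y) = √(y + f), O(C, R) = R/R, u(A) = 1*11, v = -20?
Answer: 20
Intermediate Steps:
u(A) = 11
O(C, R) = 1
f = 83 (f = -20 - 1*(-103) = -20 + 103 = 83)
F(y) = √(83 + y) (F(y) = √(y + 83) = √(83 + y))
u(-71) + F(N(O(6, -5), -3)) = 11 + √(83 + (1 - 3)) = 11 + √(83 - 2) = 11 + √81 = 11 + 9 = 20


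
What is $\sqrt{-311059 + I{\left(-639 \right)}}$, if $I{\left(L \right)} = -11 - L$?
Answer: $i \sqrt{310431} \approx 557.16 i$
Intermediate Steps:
$\sqrt{-311059 + I{\left(-639 \right)}} = \sqrt{-311059 - -628} = \sqrt{-311059 + \left(-11 + 639\right)} = \sqrt{-311059 + 628} = \sqrt{-310431} = i \sqrt{310431}$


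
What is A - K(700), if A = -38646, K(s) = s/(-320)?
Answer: -618301/16 ≈ -38644.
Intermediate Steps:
K(s) = -s/320 (K(s) = s*(-1/320) = -s/320)
A - K(700) = -38646 - (-1)*700/320 = -38646 - 1*(-35/16) = -38646 + 35/16 = -618301/16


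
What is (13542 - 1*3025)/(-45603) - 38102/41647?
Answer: -2175567005/1899228141 ≈ -1.1455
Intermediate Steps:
(13542 - 1*3025)/(-45603) - 38102/41647 = (13542 - 3025)*(-1/45603) - 38102*1/41647 = 10517*(-1/45603) - 38102/41647 = -10517/45603 - 38102/41647 = -2175567005/1899228141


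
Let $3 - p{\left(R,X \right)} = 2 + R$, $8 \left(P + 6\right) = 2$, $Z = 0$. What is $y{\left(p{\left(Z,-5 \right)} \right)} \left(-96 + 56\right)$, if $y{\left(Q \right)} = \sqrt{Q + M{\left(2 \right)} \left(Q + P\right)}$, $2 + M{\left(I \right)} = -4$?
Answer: $- 20 \sqrt{118} \approx -217.26$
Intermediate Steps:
$P = - \frac{23}{4}$ ($P = -6 + \frac{1}{8} \cdot 2 = -6 + \frac{1}{4} = - \frac{23}{4} \approx -5.75$)
$M{\left(I \right)} = -6$ ($M{\left(I \right)} = -2 - 4 = -6$)
$p{\left(R,X \right)} = 1 - R$ ($p{\left(R,X \right)} = 3 - \left(2 + R\right) = 1 - R$)
$y{\left(Q \right)} = \sqrt{\frac{69}{2} - 5 Q}$ ($y{\left(Q \right)} = \sqrt{Q - 6 \left(Q - \frac{23}{4}\right)} = \sqrt{Q - 6 \left(- \frac{23}{4} + Q\right)} = \sqrt{Q - \left(- \frac{69}{2} + 6 Q\right)} = \sqrt{\frac{69}{2} - 5 Q}$)
$y{\left(p{\left(Z,-5 \right)} \right)} \left(-96 + 56\right) = \frac{\sqrt{138 - 20 \left(1 - 0\right)}}{2} \left(-96 + 56\right) = \frac{\sqrt{138 - 20 \left(1 + 0\right)}}{2} \left(-40\right) = \frac{\sqrt{138 - 20}}{2} \left(-40\right) = \frac{\sqrt{118}}{2} \left(-40\right) = - 20 \sqrt{118}$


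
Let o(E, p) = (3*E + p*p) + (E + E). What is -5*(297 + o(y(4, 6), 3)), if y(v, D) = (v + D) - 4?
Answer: -1680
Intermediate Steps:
y(v, D) = -4 + D + v (y(v, D) = (D + v) - 4 = -4 + D + v)
o(E, p) = p² + 5*E (o(E, p) = (3*E + p²) + 2*E = (p² + 3*E) + 2*E = p² + 5*E)
-5*(297 + o(y(4, 6), 3)) = -5*(297 + (3² + 5*(-4 + 6 + 4))) = -5*(297 + (9 + 5*6)) = -5*(297 + (9 + 30)) = -5*(297 + 39) = -5*336 = -1680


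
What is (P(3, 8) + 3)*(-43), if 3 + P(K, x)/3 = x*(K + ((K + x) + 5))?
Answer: -19350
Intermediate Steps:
P(K, x) = -9 + 3*x*(5 + x + 2*K) (P(K, x) = -9 + 3*(x*(K + ((K + x) + 5))) = -9 + 3*(x*(K + (5 + K + x))) = -9 + 3*(x*(5 + x + 2*K)) = -9 + 3*x*(5 + x + 2*K))
(P(3, 8) + 3)*(-43) = ((-9 + 3*8² + 15*8 + 6*3*8) + 3)*(-43) = ((-9 + 3*64 + 120 + 144) + 3)*(-43) = ((-9 + 192 + 120 + 144) + 3)*(-43) = (447 + 3)*(-43) = 450*(-43) = -19350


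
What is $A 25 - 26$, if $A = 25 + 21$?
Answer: $1124$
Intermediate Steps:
$A = 46$
$A 25 - 26 = 46 \cdot 25 - 26 = 1150 - 26 = 1124$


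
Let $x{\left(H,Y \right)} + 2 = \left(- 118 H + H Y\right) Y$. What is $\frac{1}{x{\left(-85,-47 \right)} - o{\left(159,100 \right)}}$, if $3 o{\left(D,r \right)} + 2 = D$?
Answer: $- \frac{3}{1977688} \approx -1.5169 \cdot 10^{-6}$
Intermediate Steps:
$o{\left(D,r \right)} = - \frac{2}{3} + \frac{D}{3}$
$x{\left(H,Y \right)} = -2 + Y \left(- 118 H + H Y\right)$ ($x{\left(H,Y \right)} = -2 + \left(- 118 H + H Y\right) Y = -2 + Y \left(- 118 H + H Y\right)$)
$\frac{1}{x{\left(-85,-47 \right)} - o{\left(159,100 \right)}} = \frac{1}{\left(-2 - 85 \left(-47\right)^{2} - \left(-10030\right) \left(-47\right)\right) - \left(- \frac{2}{3} + \frac{1}{3} \cdot 159\right)} = \frac{1}{\left(-2 - 187765 - 471410\right) - \left(- \frac{2}{3} + 53\right)} = \frac{1}{\left(-2 - 187765 - 471410\right) - \frac{157}{3}} = \frac{1}{-659177 - \frac{157}{3}} = \frac{1}{- \frac{1977688}{3}} = - \frac{3}{1977688}$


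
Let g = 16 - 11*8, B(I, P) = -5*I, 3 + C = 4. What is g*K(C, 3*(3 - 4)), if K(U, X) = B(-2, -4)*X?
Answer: 2160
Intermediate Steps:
C = 1 (C = -3 + 4 = 1)
K(U, X) = 10*X (K(U, X) = (-5*(-2))*X = 10*X)
g = -72 (g = 16 - 88 = -72)
g*K(C, 3*(3 - 4)) = -720*3*(3 - 4) = -720*3*(-1) = -720*(-3) = -72*(-30) = 2160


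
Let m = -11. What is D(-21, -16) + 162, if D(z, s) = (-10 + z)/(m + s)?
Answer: 4405/27 ≈ 163.15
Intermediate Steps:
D(z, s) = (-10 + z)/(-11 + s)
D(-21, -16) + 162 = (-10 - 21)/(-11 - 16) + 162 = -31/(-27) + 162 = -1/27*(-31) + 162 = 31/27 + 162 = 4405/27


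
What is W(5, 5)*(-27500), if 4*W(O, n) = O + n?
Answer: -68750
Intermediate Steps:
W(O, n) = O/4 + n/4 (W(O, n) = (O + n)/4 = O/4 + n/4)
W(5, 5)*(-27500) = ((¼)*5 + (¼)*5)*(-27500) = (5/4 + 5/4)*(-27500) = (5/2)*(-27500) = -68750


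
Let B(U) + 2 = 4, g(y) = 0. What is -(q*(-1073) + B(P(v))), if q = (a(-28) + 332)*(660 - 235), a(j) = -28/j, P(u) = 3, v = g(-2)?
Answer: 151856323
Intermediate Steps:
v = 0
B(U) = 2 (B(U) = -2 + 4 = 2)
q = 141525 (q = (-28/(-28) + 332)*(660 - 235) = (-28*(-1/28) + 332)*425 = (1 + 332)*425 = 333*425 = 141525)
-(q*(-1073) + B(P(v))) = -(141525*(-1073) + 2) = -(-151856325 + 2) = -1*(-151856323) = 151856323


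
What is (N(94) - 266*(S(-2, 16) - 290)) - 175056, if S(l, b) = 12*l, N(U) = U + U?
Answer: -91344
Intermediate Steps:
N(U) = 2*U
(N(94) - 266*(S(-2, 16) - 290)) - 175056 = (2*94 - 266*(12*(-2) - 290)) - 175056 = (188 - 266*(-24 - 290)) - 175056 = (188 - 266*(-314)) - 175056 = (188 + 83524) - 175056 = 83712 - 175056 = -91344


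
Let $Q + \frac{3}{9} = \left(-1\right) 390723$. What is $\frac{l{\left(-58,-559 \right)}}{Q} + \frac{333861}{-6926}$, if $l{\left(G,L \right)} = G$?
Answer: $- \frac{195670321623}{4059224710} \approx -48.204$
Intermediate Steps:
$Q = - \frac{1172170}{3}$ ($Q = - \frac{1}{3} - 390723 = - \frac{1172170}{3} \approx -3.9072 \cdot 10^{5}$)
$\frac{l{\left(-58,-559 \right)}}{Q} + \frac{333861}{-6926} = - \frac{58}{- \frac{1172170}{3}} + \frac{333861}{-6926} = \left(-58\right) \left(- \frac{3}{1172170}\right) + 333861 \left(- \frac{1}{6926}\right) = \frac{87}{586085} - \frac{333861}{6926} = - \frac{195670321623}{4059224710}$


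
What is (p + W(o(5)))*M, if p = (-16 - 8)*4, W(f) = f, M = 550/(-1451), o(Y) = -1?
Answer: 53350/1451 ≈ 36.768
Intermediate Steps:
M = -550/1451 (M = 550*(-1/1451) = -550/1451 ≈ -0.37905)
p = -96 (p = -24*4 = -96)
(p + W(o(5)))*M = (-96 - 1)*(-550/1451) = -97*(-550/1451) = 53350/1451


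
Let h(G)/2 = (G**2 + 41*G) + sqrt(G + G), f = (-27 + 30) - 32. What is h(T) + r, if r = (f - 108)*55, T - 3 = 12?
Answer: -5855 + 2*sqrt(30) ≈ -5844.0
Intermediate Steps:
T = 15 (T = 3 + 12 = 15)
f = -29 (f = 3 - 32 = -29)
r = -7535 (r = (-29 - 108)*55 = -137*55 = -7535)
h(G) = 2*G**2 + 82*G + 2*sqrt(2)*sqrt(G) (h(G) = 2*((G**2 + 41*G) + sqrt(G + G)) = 2*((G**2 + 41*G) + sqrt(2*G)) = 2*((G**2 + 41*G) + sqrt(2)*sqrt(G)) = 2*(G**2 + 41*G + sqrt(2)*sqrt(G)) = 2*G**2 + 82*G + 2*sqrt(2)*sqrt(G))
h(T) + r = (2*15**2 + 82*15 + 2*sqrt(2)*sqrt(15)) - 7535 = (2*225 + 1230 + 2*sqrt(30)) - 7535 = (450 + 1230 + 2*sqrt(30)) - 7535 = (1680 + 2*sqrt(30)) - 7535 = -5855 + 2*sqrt(30)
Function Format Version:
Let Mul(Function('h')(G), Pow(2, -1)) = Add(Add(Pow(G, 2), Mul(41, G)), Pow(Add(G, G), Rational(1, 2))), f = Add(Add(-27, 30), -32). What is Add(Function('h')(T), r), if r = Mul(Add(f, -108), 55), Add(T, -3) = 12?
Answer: Add(-5855, Mul(2, Pow(30, Rational(1, 2)))) ≈ -5844.0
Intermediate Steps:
T = 15 (T = Add(3, 12) = 15)
f = -29 (f = Add(3, -32) = -29)
r = -7535 (r = Mul(Add(-29, -108), 55) = Mul(-137, 55) = -7535)
Function('h')(G) = Add(Mul(2, Pow(G, 2)), Mul(82, G), Mul(2, Pow(2, Rational(1, 2)), Pow(G, Rational(1, 2)))) (Function('h')(G) = Mul(2, Add(Add(Pow(G, 2), Mul(41, G)), Pow(Add(G, G), Rational(1, 2)))) = Mul(2, Add(Add(Pow(G, 2), Mul(41, G)), Pow(Mul(2, G), Rational(1, 2)))) = Mul(2, Add(Add(Pow(G, 2), Mul(41, G)), Mul(Pow(2, Rational(1, 2)), Pow(G, Rational(1, 2))))) = Mul(2, Add(Pow(G, 2), Mul(41, G), Mul(Pow(2, Rational(1, 2)), Pow(G, Rational(1, 2))))) = Add(Mul(2, Pow(G, 2)), Mul(82, G), Mul(2, Pow(2, Rational(1, 2)), Pow(G, Rational(1, 2)))))
Add(Function('h')(T), r) = Add(Add(Mul(2, Pow(15, 2)), Mul(82, 15), Mul(2, Pow(2, Rational(1, 2)), Pow(15, Rational(1, 2)))), -7535) = Add(Add(Mul(2, 225), 1230, Mul(2, Pow(30, Rational(1, 2)))), -7535) = Add(Add(450, 1230, Mul(2, Pow(30, Rational(1, 2)))), -7535) = Add(Add(1680, Mul(2, Pow(30, Rational(1, 2)))), -7535) = Add(-5855, Mul(2, Pow(30, Rational(1, 2))))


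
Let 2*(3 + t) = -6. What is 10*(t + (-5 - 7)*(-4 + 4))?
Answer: -60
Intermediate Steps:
t = -6 (t = -3 + (½)*(-6) = -3 - 3 = -6)
10*(t + (-5 - 7)*(-4 + 4)) = 10*(-6 + (-5 - 7)*(-4 + 4)) = 10*(-6 - 12*0) = 10*(-6 + 0) = 10*(-6) = -60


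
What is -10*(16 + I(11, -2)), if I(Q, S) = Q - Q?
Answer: -160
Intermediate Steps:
I(Q, S) = 0
-10*(16 + I(11, -2)) = -10*(16 + 0) = -10*16 = -160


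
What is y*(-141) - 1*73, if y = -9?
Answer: 1196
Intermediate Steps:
y*(-141) - 1*73 = -9*(-141) - 1*73 = 1269 - 73 = 1196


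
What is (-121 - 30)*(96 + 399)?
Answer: -74745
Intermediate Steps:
(-121 - 30)*(96 + 399) = -151*495 = -74745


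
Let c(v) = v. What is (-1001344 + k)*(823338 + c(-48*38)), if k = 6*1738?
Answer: -814051366824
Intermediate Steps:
k = 10428
(-1001344 + k)*(823338 + c(-48*38)) = (-1001344 + 10428)*(823338 - 48*38) = -990916*(823338 - 1824) = -990916*821514 = -814051366824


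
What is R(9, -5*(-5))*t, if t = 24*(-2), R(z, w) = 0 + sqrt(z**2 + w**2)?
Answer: -48*sqrt(706) ≈ -1275.4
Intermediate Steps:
R(z, w) = sqrt(w**2 + z**2) (R(z, w) = 0 + sqrt(w**2 + z**2) = sqrt(w**2 + z**2))
t = -48
R(9, -5*(-5))*t = sqrt((-5*(-5))**2 + 9**2)*(-48) = sqrt(25**2 + 81)*(-48) = sqrt(625 + 81)*(-48) = sqrt(706)*(-48) = -48*sqrt(706)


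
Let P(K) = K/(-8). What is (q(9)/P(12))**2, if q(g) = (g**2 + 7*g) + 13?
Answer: 98596/9 ≈ 10955.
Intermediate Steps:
P(K) = -K/8 (P(K) = K*(-1/8) = -K/8)
q(g) = 13 + g**2 + 7*g
(q(9)/P(12))**2 = ((13 + 9**2 + 7*9)/((-1/8*12)))**2 = ((13 + 81 + 63)/(-3/2))**2 = (157*(-2/3))**2 = (-314/3)**2 = 98596/9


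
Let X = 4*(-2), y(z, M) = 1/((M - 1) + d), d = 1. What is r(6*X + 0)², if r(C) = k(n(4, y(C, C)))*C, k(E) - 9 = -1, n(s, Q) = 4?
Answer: 147456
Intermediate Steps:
y(z, M) = 1/M (y(z, M) = 1/((M - 1) + 1) = 1/((-1 + M) + 1) = 1/M)
k(E) = 8 (k(E) = 9 - 1 = 8)
X = -8
r(C) = 8*C
r(6*X + 0)² = (8*(6*(-8) + 0))² = (8*(-48 + 0))² = (8*(-48))² = (-384)² = 147456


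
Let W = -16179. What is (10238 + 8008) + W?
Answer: 2067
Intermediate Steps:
(10238 + 8008) + W = (10238 + 8008) - 16179 = 18246 - 16179 = 2067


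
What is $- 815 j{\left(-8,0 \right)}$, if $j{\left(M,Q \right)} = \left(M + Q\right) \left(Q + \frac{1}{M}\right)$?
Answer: $-815$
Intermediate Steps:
$- 815 j{\left(-8,0 \right)} = - 815 \left(1 + 0^{2} - 0 + \frac{0}{-8}\right) = - 815 \left(1 + 0 + 0 + 0 \left(- \frac{1}{8}\right)\right) = - 815 \left(1 + 0 + 0 + 0\right) = \left(-815\right) 1 = -815$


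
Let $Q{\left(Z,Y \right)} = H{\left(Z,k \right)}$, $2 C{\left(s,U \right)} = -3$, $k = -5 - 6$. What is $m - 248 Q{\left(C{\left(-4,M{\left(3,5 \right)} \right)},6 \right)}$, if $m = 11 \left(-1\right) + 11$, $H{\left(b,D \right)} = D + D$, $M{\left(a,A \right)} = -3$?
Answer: $5456$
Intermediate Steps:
$k = -11$ ($k = -5 - 6 = -11$)
$C{\left(s,U \right)} = - \frac{3}{2}$ ($C{\left(s,U \right)} = \frac{1}{2} \left(-3\right) = - \frac{3}{2}$)
$H{\left(b,D \right)} = 2 D$
$Q{\left(Z,Y \right)} = -22$ ($Q{\left(Z,Y \right)} = 2 \left(-11\right) = -22$)
$m = 0$ ($m = -11 + 11 = 0$)
$m - 248 Q{\left(C{\left(-4,M{\left(3,5 \right)} \right)},6 \right)} = 0 - -5456 = 0 + 5456 = 5456$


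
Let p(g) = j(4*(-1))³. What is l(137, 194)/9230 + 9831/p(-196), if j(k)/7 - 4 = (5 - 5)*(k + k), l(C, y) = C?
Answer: 46873777/101308480 ≈ 0.46268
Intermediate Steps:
j(k) = 28 (j(k) = 28 + 7*((5 - 5)*(k + k)) = 28 + 7*(0*(2*k)) = 28 + 7*0 = 28 + 0 = 28)
p(g) = 21952 (p(g) = 28³ = 21952)
l(137, 194)/9230 + 9831/p(-196) = 137/9230 + 9831/21952 = 46873777/101308480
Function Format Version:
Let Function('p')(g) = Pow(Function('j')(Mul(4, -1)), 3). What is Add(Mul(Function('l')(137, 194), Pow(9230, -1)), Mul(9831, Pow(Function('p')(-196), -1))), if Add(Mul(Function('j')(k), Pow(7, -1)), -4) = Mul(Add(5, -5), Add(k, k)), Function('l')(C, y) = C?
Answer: Rational(46873777, 101308480) ≈ 0.46268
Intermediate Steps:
Function('j')(k) = 28 (Function('j')(k) = Add(28, Mul(7, Mul(Add(5, -5), Add(k, k)))) = Add(28, Mul(7, Mul(0, Mul(2, k)))) = Add(28, Mul(7, 0)) = Add(28, 0) = 28)
Function('p')(g) = 21952 (Function('p')(g) = Pow(28, 3) = 21952)
Add(Mul(Function('l')(137, 194), Pow(9230, -1)), Mul(9831, Pow(Function('p')(-196), -1))) = Add(Mul(137, Pow(9230, -1)), Mul(9831, Pow(21952, -1))) = Add(Mul(137, Rational(1, 9230)), Mul(9831, Rational(1, 21952))) = Add(Rational(137, 9230), Rational(9831, 21952)) = Rational(46873777, 101308480)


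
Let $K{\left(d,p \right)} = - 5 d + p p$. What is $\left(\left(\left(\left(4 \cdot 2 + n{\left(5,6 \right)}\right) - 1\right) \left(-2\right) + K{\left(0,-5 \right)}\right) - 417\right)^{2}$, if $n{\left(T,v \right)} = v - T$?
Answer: $166464$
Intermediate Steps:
$K{\left(d,p \right)} = p^{2} - 5 d$ ($K{\left(d,p \right)} = - 5 d + p^{2} = p^{2} - 5 d$)
$\left(\left(\left(\left(4 \cdot 2 + n{\left(5,6 \right)}\right) - 1\right) \left(-2\right) + K{\left(0,-5 \right)}\right) - 417\right)^{2} = \left(\left(\left(\left(4 \cdot 2 + \left(6 - 5\right)\right) - 1\right) \left(-2\right) + \left(\left(-5\right)^{2} - 0\right)\right) - 417\right)^{2} = \left(\left(\left(\left(8 + \left(6 - 5\right)\right) - 1\right) \left(-2\right) + \left(25 + 0\right)\right) - 417\right)^{2} = \left(\left(\left(\left(8 + 1\right) - 1\right) \left(-2\right) + 25\right) - 417\right)^{2} = \left(\left(\left(9 - 1\right) \left(-2\right) + 25\right) - 417\right)^{2} = \left(\left(8 \left(-2\right) + 25\right) - 417\right)^{2} = \left(\left(-16 + 25\right) - 417\right)^{2} = \left(9 - 417\right)^{2} = \left(-408\right)^{2} = 166464$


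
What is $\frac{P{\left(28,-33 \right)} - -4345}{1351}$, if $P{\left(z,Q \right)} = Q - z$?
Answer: $\frac{612}{193} \approx 3.171$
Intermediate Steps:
$\frac{P{\left(28,-33 \right)} - -4345}{1351} = \frac{\left(-33 - 28\right) - -4345}{1351} = \left(\left(-33 - 28\right) + 4345\right) \frac{1}{1351} = \left(-61 + 4345\right) \frac{1}{1351} = 4284 \cdot \frac{1}{1351} = \frac{612}{193}$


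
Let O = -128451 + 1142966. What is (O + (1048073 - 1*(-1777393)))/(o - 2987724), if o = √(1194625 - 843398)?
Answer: -11472803393244/8926494348949 - 3839981*√351227/8926494348949 ≈ -1.2855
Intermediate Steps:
O = 1014515
o = √351227 ≈ 592.64
(O + (1048073 - 1*(-1777393)))/(o - 2987724) = (1014515 + (1048073 - 1*(-1777393)))/(√351227 - 2987724) = (1014515 + (1048073 + 1777393))/(-2987724 + √351227) = (1014515 + 2825466)/(-2987724 + √351227) = 3839981/(-2987724 + √351227)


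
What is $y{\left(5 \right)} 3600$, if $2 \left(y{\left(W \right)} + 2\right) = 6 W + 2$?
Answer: $50400$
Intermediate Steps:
$y{\left(W \right)} = -1 + 3 W$ ($y{\left(W \right)} = -2 + \frac{6 W + 2}{2} = -2 + \frac{2 + 6 W}{2} = -2 + \left(1 + 3 W\right) = -1 + 3 W$)
$y{\left(5 \right)} 3600 = \left(-1 + 3 \cdot 5\right) 3600 = \left(-1 + 15\right) 3600 = 14 \cdot 3600 = 50400$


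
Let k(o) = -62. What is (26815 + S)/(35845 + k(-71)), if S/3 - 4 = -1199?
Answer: 23230/35783 ≈ 0.64919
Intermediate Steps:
S = -3585 (S = 12 + 3*(-1199) = 12 - 3597 = -3585)
(26815 + S)/(35845 + k(-71)) = (26815 - 3585)/(35845 - 62) = 23230/35783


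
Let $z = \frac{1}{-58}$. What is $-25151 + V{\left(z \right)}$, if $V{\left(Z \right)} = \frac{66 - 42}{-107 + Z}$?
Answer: $- \frac{52037883}{2069} \approx -25151.0$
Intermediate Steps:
$z = - \frac{1}{58} \approx -0.017241$
$V{\left(Z \right)} = \frac{24}{-107 + Z}$
$-25151 + V{\left(z \right)} = -25151 + \frac{24}{-107 - \frac{1}{58}} = -25151 + \frac{24}{- \frac{6207}{58}} = -25151 + 24 \left(- \frac{58}{6207}\right) = -25151 - \frac{464}{2069} = - \frac{52037883}{2069}$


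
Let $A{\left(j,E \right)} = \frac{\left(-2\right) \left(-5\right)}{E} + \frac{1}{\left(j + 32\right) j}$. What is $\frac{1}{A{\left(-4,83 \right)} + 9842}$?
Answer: $\frac{9296}{91492269} \approx 0.0001016$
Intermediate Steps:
$A{\left(j,E \right)} = \frac{10}{E} + \frac{1}{j \left(32 + j\right)}$ ($A{\left(j,E \right)} = \frac{10}{E} + \frac{1}{\left(32 + j\right) j} = \frac{10}{E} + \frac{1}{j \left(32 + j\right)}$)
$\frac{1}{A{\left(-4,83 \right)} + 9842} = \frac{1}{\frac{83 + 10 \left(-4\right)^{2} + 320 \left(-4\right)}{83 \left(-4\right) \left(32 - 4\right)} + 9842} = \frac{1}{\frac{1}{83} \left(- \frac{1}{4}\right) \frac{1}{28} \left(83 + 10 \cdot 16 - 1280\right) + 9842} = \frac{1}{\frac{1}{83} \left(- \frac{1}{4}\right) \frac{1}{28} \left(83 + 160 - 1280\right) + 9842} = \frac{1}{\frac{1}{83} \left(- \frac{1}{4}\right) \frac{1}{28} \left(-1037\right) + 9842} = \frac{1}{\frac{1037}{9296} + 9842} = \frac{1}{\frac{91492269}{9296}} = \frac{9296}{91492269}$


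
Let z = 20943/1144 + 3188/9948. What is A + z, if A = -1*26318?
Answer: -5755775515/218856 ≈ -26299.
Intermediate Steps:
A = -26318
z = 4076693/218856 (z = 20943*(1/1144) + 3188*(1/9948) = 1611/88 + 797/2487 = 4076693/218856 ≈ 18.627)
A + z = -26318 + 4076693/218856 = -5755775515/218856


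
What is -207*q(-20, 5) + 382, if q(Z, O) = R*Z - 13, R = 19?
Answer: 81733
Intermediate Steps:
q(Z, O) = -13 + 19*Z (q(Z, O) = 19*Z - 13 = -13 + 19*Z)
-207*q(-20, 5) + 382 = -207*(-13 + 19*(-20)) + 382 = -207*(-13 - 380) + 382 = -207*(-393) + 382 = 81351 + 382 = 81733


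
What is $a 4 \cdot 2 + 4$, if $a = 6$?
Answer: $52$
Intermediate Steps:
$a 4 \cdot 2 + 4 = 6 \cdot 4 \cdot 2 + 4 = 6 \cdot 8 + 4 = 48 + 4 = 52$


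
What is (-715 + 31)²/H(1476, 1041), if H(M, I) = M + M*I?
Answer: 6498/21361 ≈ 0.30420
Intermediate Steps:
H(M, I) = M + I*M
(-715 + 31)²/H(1476, 1041) = (-715 + 31)²/((1476*(1 + 1041))) = (-684)²/((1476*1042)) = 467856/1537992 = 467856*(1/1537992) = 6498/21361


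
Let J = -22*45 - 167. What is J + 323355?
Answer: 322198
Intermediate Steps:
J = -1157 (J = -990 - 167 = -1157)
J + 323355 = -1157 + 323355 = 322198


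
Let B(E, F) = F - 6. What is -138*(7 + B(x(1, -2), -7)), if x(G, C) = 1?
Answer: 828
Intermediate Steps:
B(E, F) = -6 + F
-138*(7 + B(x(1, -2), -7)) = -138*(7 + (-6 - 7)) = -138*(7 - 13) = -138*(-6) = 828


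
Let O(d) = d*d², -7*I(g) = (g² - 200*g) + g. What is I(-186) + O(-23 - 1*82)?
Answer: -1167855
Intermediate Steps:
I(g) = -g²/7 + 199*g/7 (I(g) = -((g² - 200*g) + g)/7 = -(g² - 199*g)/7 = -g²/7 + 199*g/7)
O(d) = d³
I(-186) + O(-23 - 1*82) = (⅐)*(-186)*(199 - 1*(-186)) + (-23 - 1*82)³ = (⅐)*(-186)*(199 + 186) + (-23 - 82)³ = (⅐)*(-186)*385 + (-105)³ = -10230 - 1157625 = -1167855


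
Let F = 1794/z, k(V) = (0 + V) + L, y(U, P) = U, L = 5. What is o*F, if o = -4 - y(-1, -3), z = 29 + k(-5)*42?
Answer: -5382/29 ≈ -185.59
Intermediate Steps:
k(V) = 5 + V (k(V) = (0 + V) + 5 = V + 5 = 5 + V)
z = 29 (z = 29 + (5 - 5)*42 = 29 + 0*42 = 29 + 0 = 29)
o = -3 (o = -4 - 1*(-1) = -4 + 1 = -3)
F = 1794/29 ≈ 61.862
o*F = -3*1794/29 = -5382/29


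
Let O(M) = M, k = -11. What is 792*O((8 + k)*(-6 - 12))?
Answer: 42768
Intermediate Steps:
792*O((8 + k)*(-6 - 12)) = 792*((8 - 11)*(-6 - 12)) = 792*(-3*(-18)) = 792*54 = 42768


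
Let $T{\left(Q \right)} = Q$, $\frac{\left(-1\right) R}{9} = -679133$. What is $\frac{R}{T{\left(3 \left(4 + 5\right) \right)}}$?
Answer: $\frac{679133}{3} \approx 2.2638 \cdot 10^{5}$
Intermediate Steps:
$R = 6112197$ ($R = \left(-9\right) \left(-679133\right) = 6112197$)
$\frac{R}{T{\left(3 \left(4 + 5\right) \right)}} = \frac{6112197}{3 \left(4 + 5\right)} = \frac{6112197}{3 \cdot 9} = \frac{6112197}{27} = 6112197 \cdot \frac{1}{27} = \frac{679133}{3}$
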